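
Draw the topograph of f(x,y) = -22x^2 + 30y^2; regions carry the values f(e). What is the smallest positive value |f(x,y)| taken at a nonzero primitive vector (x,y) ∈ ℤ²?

descent: ρ → (30,0,-22)
descent: ρ → (-22,44,8)  [lands on river]
river: ρ → (8,36,-42)
river: ρ → (-42,48,2)
river: ρ → (2,48,-42)
river: ρ → (-42,36,8)
river: ρ → (8,44,-22)
closes: descent 2, river 6
min |a| on river = 2

2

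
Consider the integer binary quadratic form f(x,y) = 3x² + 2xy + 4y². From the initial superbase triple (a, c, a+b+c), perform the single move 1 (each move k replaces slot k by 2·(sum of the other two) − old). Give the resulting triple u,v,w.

start (3,4,9) = (f(1,0),f(0,1),f(1,1))
replace slot 1: 2·(4+9) − 3 = 23 → (23,4,9)

23,4,9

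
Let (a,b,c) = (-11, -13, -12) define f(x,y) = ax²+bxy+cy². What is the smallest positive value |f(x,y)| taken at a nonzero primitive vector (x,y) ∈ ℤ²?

translate: b→-9 (≡13 mod 22), so (11,13,12)→(11,-9,10)
flip: (11,-9,10)→(10,9,11)
reduced (well bottom): (10,9,11) with a≤c, −a<b≤a
well minimum |f| = |-10| = 10 (negative-definite)

10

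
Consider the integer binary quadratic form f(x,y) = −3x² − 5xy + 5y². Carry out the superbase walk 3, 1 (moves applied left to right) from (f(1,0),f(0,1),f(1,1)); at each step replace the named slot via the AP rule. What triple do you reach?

start (-3,5,-3) = (f(1,0),f(0,1),f(1,1))
replace slot 3: 2·((-3)+5) − (-3) = 7 → (-3,5,7)
replace slot 1: 2·(5+7) − (-3) = 27 → (27,5,7)

27,5,7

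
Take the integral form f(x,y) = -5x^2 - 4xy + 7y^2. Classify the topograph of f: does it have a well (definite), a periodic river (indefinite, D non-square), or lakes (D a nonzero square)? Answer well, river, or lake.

D = b²−4ac = (-4)² − 4·(-5)·7 = 156
D > 0 non-square ⇒ indefinite ⇒ periodic river

river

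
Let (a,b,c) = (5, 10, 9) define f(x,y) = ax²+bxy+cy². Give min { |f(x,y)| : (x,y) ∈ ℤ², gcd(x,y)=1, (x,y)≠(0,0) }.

translate: b→0 (≡10 mod 10), so (5,10,9)→(5,0,4)
flip: (5,0,4)→(4,0,5)
reduced (well bottom): (4,0,5) with a≤c, −a<b≤a
well minimum = a = 4

4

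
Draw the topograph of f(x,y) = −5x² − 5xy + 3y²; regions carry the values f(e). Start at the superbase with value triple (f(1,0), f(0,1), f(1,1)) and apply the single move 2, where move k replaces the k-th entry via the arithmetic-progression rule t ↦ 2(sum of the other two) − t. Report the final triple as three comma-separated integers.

start (-5,3,-7) = (f(1,0),f(0,1),f(1,1))
replace slot 2: 2·((-5)+(-7)) − 3 = -27 → (-5,-27,-7)

-5,-27,-7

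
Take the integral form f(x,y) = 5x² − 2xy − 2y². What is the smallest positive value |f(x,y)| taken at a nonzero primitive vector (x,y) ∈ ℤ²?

descent: ρ → (-2,6,1)  [lands on river]
river: ρ → (1,6,-2)
closes: descent 1, river 2
min |a| on river = 1

1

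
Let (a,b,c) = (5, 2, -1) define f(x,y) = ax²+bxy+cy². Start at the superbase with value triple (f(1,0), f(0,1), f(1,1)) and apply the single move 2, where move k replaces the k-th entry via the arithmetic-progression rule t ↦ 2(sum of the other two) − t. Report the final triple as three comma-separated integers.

start (5,-1,6) = (f(1,0),f(0,1),f(1,1))
replace slot 2: 2·(5+6) − (-1) = 23 → (5,23,6)

5,23,6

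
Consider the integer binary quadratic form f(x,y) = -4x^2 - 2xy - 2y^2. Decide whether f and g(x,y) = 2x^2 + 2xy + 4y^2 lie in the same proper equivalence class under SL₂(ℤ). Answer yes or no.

D₁ = -28, D₂ = -28
f is negative-definite; reduce −f:
−f: flip: (4,2,2)→(2,-2,4)
−f: translate: b→2 (≡-2 mod 4), so (2,-2,4)→(2,2,4)
−f: reduced (well bottom): (2,2,4) with a≤c, −a<b≤a
flip sign back: reduced form of f is (-2,-2,-4)
g: reduced (well bottom): (2,2,4) with a≤c, −a<b≤a
reduced forms (-2, -2, -4) vs (2, 2, 4) ⇒ inequivalent

no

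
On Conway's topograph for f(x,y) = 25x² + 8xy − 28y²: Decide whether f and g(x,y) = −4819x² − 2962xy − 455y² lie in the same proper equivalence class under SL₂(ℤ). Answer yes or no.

D₁ = 2864, D₂ = 2864
river cycle of f (length 28): (-28, 48, 5), (5, 52, -8), (-8, 44, 29), (29, 14, -23), (-23, 32, 20), (20, 48, -7), (-7, 50, 13), (13, 28, -40), (-40, 52, 1), (1, 52, -40), … (18 more)
river cycle of g (length 28): (-28, 48, 5), (5, 52, -8), (-8, 44, 29), (29, 14, -23), (-23, 32, 20), (20, 48, -7), (-7, 50, 13), (13, 28, -40), (-40, 52, 1), (1, 52, -40), … (18 more)
cycles coincide ⇒ equivalent

yes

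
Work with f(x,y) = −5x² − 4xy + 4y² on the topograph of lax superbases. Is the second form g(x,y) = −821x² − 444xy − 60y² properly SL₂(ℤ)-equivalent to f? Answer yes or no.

D₁ = 96, D₂ = 96
river cycle of f (length 4): (4, 4, -5), (-5, 6, 3), (3, 6, -5), (-5, 4, 4)
river cycle of g (length 4): (-5, 6, 3), (3, 6, -5), (-5, 4, 4), (4, 4, -5)
cycles coincide ⇒ equivalent

yes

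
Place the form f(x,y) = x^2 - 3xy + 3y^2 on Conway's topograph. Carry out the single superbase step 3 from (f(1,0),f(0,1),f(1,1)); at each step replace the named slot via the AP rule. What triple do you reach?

start (1,3,1) = (f(1,0),f(0,1),f(1,1))
replace slot 3: 2·(1+3) − 1 = 7 → (1,3,7)

1,3,7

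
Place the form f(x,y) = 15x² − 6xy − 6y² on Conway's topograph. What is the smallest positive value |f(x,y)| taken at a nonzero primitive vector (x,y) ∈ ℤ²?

descent: ρ → (-6,18,3)  [lands on river]
river: ρ → (3,18,-6)
closes: descent 1, river 2
min |a| on river = 3

3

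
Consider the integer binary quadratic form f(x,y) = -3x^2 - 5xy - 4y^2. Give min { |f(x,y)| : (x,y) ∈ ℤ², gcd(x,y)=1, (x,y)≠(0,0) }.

translate: b→-1 (≡5 mod 6), so (3,5,4)→(3,-1,2)
flip: (3,-1,2)→(2,1,3)
reduced (well bottom): (2,1,3) with a≤c, −a<b≤a
well minimum |f| = |-2| = 2 (negative-definite)

2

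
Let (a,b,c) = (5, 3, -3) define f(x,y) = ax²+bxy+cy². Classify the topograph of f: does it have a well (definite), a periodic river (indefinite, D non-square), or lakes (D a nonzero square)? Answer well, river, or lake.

D = b²−4ac = 3² − 4·5·(-3) = 69
D > 0 non-square ⇒ indefinite ⇒ periodic river

river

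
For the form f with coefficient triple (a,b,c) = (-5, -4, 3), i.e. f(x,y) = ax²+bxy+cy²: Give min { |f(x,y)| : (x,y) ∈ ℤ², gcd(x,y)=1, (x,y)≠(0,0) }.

descent: ρ → (3,4,-5)  [lands on river]
river: ρ → (-5,6,2)
river: ρ → (2,6,-5)
river: ρ → (-5,4,3)
river: ρ → (3,8,-1)
river: ρ → (-1,8,3)
closes: descent 1, river 6
min |a| on river = 1

1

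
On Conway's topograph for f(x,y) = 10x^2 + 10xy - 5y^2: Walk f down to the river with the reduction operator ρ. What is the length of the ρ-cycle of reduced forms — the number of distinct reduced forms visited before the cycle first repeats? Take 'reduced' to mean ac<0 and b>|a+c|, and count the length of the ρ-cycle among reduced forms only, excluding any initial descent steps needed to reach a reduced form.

D = 300, ⌊√D⌋ = 17
river: ρ → (-5,10,10)
river: ρ → (10,10,-5)
ρ-cycle length = 2 (tail of 0 descent steps not counted)

2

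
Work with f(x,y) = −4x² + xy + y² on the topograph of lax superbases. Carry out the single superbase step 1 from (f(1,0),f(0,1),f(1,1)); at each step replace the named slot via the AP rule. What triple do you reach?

start (-4,1,-2) = (f(1,0),f(0,1),f(1,1))
replace slot 1: 2·(1+(-2)) − (-4) = 2 → (2,1,-2)

2,1,-2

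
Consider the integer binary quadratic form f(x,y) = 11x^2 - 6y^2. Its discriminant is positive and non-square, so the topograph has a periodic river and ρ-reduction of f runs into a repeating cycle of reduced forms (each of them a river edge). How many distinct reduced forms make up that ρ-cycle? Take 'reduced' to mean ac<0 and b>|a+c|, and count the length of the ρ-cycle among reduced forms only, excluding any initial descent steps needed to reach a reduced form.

D = 264, ⌊√D⌋ = 16
descent: ρ → (-6,12,5)  [lands on river]
river: ρ → (5,8,-10)
river: ρ → (-10,12,3)
river: ρ → (3,12,-10)
river: ρ → (-10,8,5)
river: ρ → (5,12,-6)
ρ-cycle length = 6 (tail of 1 descent step not counted)

6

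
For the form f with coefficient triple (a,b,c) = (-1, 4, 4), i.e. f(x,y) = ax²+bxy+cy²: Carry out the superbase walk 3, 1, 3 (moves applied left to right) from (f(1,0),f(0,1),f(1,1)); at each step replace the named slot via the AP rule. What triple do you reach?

start (-1,4,7) = (f(1,0),f(0,1),f(1,1))
replace slot 3: 2·((-1)+4) − 7 = -1 → (-1,4,-1)
replace slot 1: 2·(4+(-1)) − (-1) = 7 → (7,4,-1)
replace slot 3: 2·(7+4) − (-1) = 23 → (7,4,23)

7,4,23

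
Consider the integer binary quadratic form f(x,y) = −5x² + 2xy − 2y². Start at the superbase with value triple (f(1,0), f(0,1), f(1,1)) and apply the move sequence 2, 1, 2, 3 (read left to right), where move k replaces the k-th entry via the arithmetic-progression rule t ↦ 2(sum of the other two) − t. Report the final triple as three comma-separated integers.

start (-5,-2,-5) = (f(1,0),f(0,1),f(1,1))
replace slot 2: 2·((-5)+(-5)) − (-2) = -18 → (-5,-18,-5)
replace slot 1: 2·((-18)+(-5)) − (-5) = -41 → (-41,-18,-5)
replace slot 2: 2·((-41)+(-5)) − (-18) = -74 → (-41,-74,-5)
replace slot 3: 2·((-41)+(-74)) − (-5) = -225 → (-41,-74,-225)

-41,-74,-225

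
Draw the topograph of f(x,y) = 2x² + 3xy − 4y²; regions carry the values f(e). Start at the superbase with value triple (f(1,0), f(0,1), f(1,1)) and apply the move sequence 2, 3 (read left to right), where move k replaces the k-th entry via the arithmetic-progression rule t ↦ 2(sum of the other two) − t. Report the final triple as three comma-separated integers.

start (2,-4,1) = (f(1,0),f(0,1),f(1,1))
replace slot 2: 2·(2+1) − (-4) = 10 → (2,10,1)
replace slot 3: 2·(2+10) − 1 = 23 → (2,10,23)

2,10,23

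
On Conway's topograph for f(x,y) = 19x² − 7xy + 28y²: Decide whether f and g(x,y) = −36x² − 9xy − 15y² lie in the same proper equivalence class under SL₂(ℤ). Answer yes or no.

D₁ = -2079, D₂ = -2079
f: reduced (well bottom): (19,-7,28) with a≤c, −a<b≤a
g is negative-definite; reduce −g:
−g: flip: (36,9,15)→(15,-9,36)
−g: reduced (well bottom): (15,-9,36) with a≤c, −a<b≤a
flip sign back: reduced form of g is (-15,9,-36)
reduced forms (19, -7, 28) vs (-15, 9, -36) ⇒ inequivalent

no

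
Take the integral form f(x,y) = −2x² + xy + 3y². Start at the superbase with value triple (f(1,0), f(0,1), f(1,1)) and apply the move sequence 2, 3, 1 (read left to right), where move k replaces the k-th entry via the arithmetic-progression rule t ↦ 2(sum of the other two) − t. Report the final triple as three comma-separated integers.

start (-2,3,2) = (f(1,0),f(0,1),f(1,1))
replace slot 2: 2·((-2)+2) − 3 = -3 → (-2,-3,2)
replace slot 3: 2·((-2)+(-3)) − 2 = -12 → (-2,-3,-12)
replace slot 1: 2·((-3)+(-12)) − (-2) = -28 → (-28,-3,-12)

-28,-3,-12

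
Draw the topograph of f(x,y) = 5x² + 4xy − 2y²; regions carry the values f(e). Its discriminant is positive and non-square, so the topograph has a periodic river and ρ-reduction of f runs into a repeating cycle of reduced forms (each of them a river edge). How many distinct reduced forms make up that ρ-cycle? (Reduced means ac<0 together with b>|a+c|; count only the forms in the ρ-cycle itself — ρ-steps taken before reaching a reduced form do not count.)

D = 56, ⌊√D⌋ = 7
river: ρ → (-2,4,5)
river: ρ → (5,6,-1)
river: ρ → (-1,6,5)
river: ρ → (5,4,-2)
ρ-cycle length = 4 (tail of 0 descent steps not counted)

4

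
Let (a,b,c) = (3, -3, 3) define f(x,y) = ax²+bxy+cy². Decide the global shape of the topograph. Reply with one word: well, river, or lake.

D = b²−4ac = (-3)² − 4·3·3 = -27
D < 0 ⇒ definite ⇒ every region one sign ⇒ single well

well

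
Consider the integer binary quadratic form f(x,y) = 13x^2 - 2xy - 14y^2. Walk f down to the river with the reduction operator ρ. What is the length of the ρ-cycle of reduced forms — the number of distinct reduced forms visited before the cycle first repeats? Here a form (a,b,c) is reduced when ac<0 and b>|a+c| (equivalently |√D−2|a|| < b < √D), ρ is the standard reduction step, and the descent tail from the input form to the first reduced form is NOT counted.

D = 732, ⌊√D⌋ = 27
descent: ρ → (-14,2,13)  [lands on river]
river: ρ → (13,24,-3)
river: ρ → (-3,24,13)
river: ρ → (13,2,-14)
river: ρ → (-14,26,1)
river: ρ → (1,26,-14)
ρ-cycle length = 6 (tail of 1 descent step not counted)

6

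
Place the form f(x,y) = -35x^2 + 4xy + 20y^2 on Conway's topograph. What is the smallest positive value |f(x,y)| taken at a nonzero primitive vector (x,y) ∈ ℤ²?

descent: ρ → (20,36,-19)  [lands on river]
river: ρ → (-19,40,16)
river: ρ → (16,24,-35)
river: ρ → (-35,46,5)
river: ρ → (5,44,-44)
river: ρ → (-44,44,5)
river: ρ → (5,46,-35)
river: ρ → (-35,24,16)
river: ρ → (16,40,-19)
river: ρ → (-19,36,20)
river: ρ → (20,44,-11)
river: ρ → (-11,44,20)
closes: descent 1, river 12
min |a| on river = 5

5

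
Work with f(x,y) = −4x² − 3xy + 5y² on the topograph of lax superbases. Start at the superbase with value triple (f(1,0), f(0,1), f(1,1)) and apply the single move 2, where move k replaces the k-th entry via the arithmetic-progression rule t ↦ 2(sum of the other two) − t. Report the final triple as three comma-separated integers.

start (-4,5,-2) = (f(1,0),f(0,1),f(1,1))
replace slot 2: 2·((-4)+(-2)) − 5 = -17 → (-4,-17,-2)

-4,-17,-2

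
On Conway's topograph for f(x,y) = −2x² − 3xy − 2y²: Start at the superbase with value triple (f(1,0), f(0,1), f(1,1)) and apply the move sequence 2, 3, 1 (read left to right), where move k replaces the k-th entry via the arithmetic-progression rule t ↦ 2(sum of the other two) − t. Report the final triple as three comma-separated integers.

start (-2,-2,-7) = (f(1,0),f(0,1),f(1,1))
replace slot 2: 2·((-2)+(-7)) − (-2) = -16 → (-2,-16,-7)
replace slot 3: 2·((-2)+(-16)) − (-7) = -29 → (-2,-16,-29)
replace slot 1: 2·((-16)+(-29)) − (-2) = -88 → (-88,-16,-29)

-88,-16,-29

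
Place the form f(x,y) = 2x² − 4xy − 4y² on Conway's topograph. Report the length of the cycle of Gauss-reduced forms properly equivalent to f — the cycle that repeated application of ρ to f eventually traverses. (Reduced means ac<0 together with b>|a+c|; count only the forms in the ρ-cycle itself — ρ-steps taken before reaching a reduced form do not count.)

D = 48, ⌊√D⌋ = 6
descent: ρ → (-4,4,2)  [lands on river]
river: ρ → (2,4,-4)
ρ-cycle length = 2 (tail of 1 descent step not counted)

2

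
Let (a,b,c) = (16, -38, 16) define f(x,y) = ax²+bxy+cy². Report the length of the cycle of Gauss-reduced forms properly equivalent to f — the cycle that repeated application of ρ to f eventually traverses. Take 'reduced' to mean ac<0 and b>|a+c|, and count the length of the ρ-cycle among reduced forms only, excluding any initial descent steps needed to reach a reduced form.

D = 420, ⌊√D⌋ = 20
descent: ρ → (16,6,-6)
descent: ρ → (-6,18,4)  [lands on river]
river: ρ → (4,14,-14)
river: ρ → (-14,14,4)
river: ρ → (4,18,-6)
ρ-cycle length = 4 (tail of 2 descent steps not counted)

4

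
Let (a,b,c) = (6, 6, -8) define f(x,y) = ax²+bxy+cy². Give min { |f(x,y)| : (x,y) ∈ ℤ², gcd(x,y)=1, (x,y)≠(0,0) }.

river: ρ → (-8,10,4)
river: ρ → (4,14,-2)
river: ρ → (-2,14,4)
river: ρ → (4,10,-8)
river: ρ → (-8,6,6)
river: ρ → (6,6,-8)
closes: descent 0, river 6
min |a| on river = 2

2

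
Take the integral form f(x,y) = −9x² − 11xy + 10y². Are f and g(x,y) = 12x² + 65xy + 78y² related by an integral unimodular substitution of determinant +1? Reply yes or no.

D₁ = 481, D₂ = 481
river cycle of f (length 30): (10, 11, -9), (-9, 7, 12), (12, 17, -4), (-4, 15, 16), (16, 17, -3), (-3, 19, 10), (10, 21, -1), (-1, 21, 10), (10, 19, -3), (-3, 17, 16), … (20 more)
river cycle of g (length 30): (12, 17, -4), (-4, 15, 16), (16, 17, -3), (-3, 19, 10), (10, 21, -1), (-1, 21, 10), (10, 19, -3), (-3, 17, 16), (16, 15, -4), (-4, 17, 12), … (20 more)
cycles coincide ⇒ equivalent

yes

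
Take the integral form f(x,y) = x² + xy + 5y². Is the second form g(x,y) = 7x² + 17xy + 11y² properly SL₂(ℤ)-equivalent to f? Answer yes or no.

D₁ = -19, D₂ = -19
f: reduced (well bottom): (1,1,5) with a≤c, −a<b≤a
g: translate: b→3 (≡17 mod 14), so (7,17,11)→(7,3,1)
g: flip: (7,3,1)→(1,-3,7)
g: translate: b→1 (≡-3 mod 2), so (1,-3,7)→(1,1,5)
g: reduced (well bottom): (1,1,5) with a≤c, −a<b≤a
reduced forms (1, 1, 5) vs (1, 1, 5) ⇒ equivalent

yes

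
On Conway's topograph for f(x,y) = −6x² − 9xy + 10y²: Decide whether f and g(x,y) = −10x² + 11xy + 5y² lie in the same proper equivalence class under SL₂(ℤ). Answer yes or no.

D₁ = 321, D₂ = 321
river cycle of f (length 6): (10, 9, -6), (-6, 15, 4), (4, 17, -2), (-2, 15, 12), (12, 9, -5), (-5, 11, 10)
river cycle of g (length 6): (5, 9, -12), (-12, 15, 2), (2, 17, -4), (-4, 15, 6), (6, 9, -10), (-10, 11, 5)
cycles differ ⇒ inequivalent

no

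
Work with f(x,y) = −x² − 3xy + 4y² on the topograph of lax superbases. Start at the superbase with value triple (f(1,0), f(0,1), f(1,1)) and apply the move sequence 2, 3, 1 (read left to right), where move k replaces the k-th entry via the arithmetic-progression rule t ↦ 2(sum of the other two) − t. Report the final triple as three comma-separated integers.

start (-1,4,0) = (f(1,0),f(0,1),f(1,1))
replace slot 2: 2·((-1)+0) − 4 = -6 → (-1,-6,0)
replace slot 3: 2·((-1)+(-6)) − 0 = -14 → (-1,-6,-14)
replace slot 1: 2·((-6)+(-14)) − (-1) = -39 → (-39,-6,-14)

-39,-6,-14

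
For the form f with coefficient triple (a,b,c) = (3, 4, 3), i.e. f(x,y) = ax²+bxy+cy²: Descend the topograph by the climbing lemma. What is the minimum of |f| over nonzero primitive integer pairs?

translate: b→-2 (≡4 mod 6), so (3,4,3)→(3,-2,2)
flip: (3,-2,2)→(2,2,3)
reduced (well bottom): (2,2,3) with a≤c, −a<b≤a
well minimum = a = 2

2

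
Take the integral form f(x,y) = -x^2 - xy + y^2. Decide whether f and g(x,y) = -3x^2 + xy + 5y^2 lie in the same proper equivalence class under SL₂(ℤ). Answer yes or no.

D₁ = 5, D₂ = 61
discriminants differ ⇒ not SL₂(ℤ)-equivalent

no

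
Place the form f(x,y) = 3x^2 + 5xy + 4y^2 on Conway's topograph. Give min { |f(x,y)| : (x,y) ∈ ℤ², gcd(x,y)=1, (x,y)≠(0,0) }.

translate: b→-1 (≡5 mod 6), so (3,5,4)→(3,-1,2)
flip: (3,-1,2)→(2,1,3)
reduced (well bottom): (2,1,3) with a≤c, −a<b≤a
well minimum = a = 2

2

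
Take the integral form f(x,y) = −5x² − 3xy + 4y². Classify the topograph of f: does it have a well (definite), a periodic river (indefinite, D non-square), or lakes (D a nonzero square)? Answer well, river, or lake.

D = b²−4ac = (-3)² − 4·(-5)·4 = 89
D > 0 non-square ⇒ indefinite ⇒ periodic river

river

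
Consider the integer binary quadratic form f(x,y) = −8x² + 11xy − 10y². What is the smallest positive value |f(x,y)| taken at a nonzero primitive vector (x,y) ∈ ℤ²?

translate: b→5 (≡-11 mod 16), so (8,-11,10)→(8,5,7)
flip: (8,5,7)→(7,-5,8)
reduced (well bottom): (7,-5,8) with a≤c, −a<b≤a
well minimum |f| = |-7| = 7 (negative-definite)

7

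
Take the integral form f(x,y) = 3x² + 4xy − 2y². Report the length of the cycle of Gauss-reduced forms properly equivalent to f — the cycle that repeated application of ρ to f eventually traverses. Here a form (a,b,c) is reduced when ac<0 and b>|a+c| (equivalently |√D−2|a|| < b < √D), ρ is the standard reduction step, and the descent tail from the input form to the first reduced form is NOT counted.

D = 40, ⌊√D⌋ = 6
river: ρ → (-2,4,3)
river: ρ → (3,2,-3)
river: ρ → (-3,4,2)
river: ρ → (2,4,-3)
river: ρ → (-3,2,3)
river: ρ → (3,4,-2)
ρ-cycle length = 6 (tail of 0 descent steps not counted)

6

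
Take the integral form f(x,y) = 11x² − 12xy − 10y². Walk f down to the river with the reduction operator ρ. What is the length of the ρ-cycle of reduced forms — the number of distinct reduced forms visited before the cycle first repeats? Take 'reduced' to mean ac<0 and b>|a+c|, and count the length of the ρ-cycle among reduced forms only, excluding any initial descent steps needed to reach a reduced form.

D = 584, ⌊√D⌋ = 24
descent: ρ → (-10,12,11)  [lands on river]
river: ρ → (11,10,-11)
river: ρ → (-11,12,10)
river: ρ → (10,8,-13)
river: ρ → (-13,18,5)
river: ρ → (5,22,-5)
river: ρ → (-5,18,13)
river: ρ → (13,8,-10)
ρ-cycle length = 8 (tail of 1 descent step not counted)

8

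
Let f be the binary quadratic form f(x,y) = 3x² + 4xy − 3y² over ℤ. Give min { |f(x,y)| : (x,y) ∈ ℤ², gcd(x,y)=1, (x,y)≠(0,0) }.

river: ρ → (-3,2,4)
river: ρ → (4,6,-1)
river: ρ → (-1,6,4)
river: ρ → (4,2,-3)
river: ρ → (-3,4,3)
river: ρ → (3,2,-4)
river: ρ → (-4,6,1)
river: ρ → (1,6,-4)
river: ρ → (-4,2,3)
river: ρ → (3,4,-3)
closes: descent 0, river 10
min |a| on river = 1

1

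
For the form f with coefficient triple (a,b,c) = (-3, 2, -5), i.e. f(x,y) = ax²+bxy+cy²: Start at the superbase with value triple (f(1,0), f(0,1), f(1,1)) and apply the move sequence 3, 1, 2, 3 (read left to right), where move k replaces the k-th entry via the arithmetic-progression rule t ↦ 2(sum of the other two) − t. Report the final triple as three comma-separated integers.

start (-3,-5,-6) = (f(1,0),f(0,1),f(1,1))
replace slot 3: 2·((-3)+(-5)) − (-6) = -10 → (-3,-5,-10)
replace slot 1: 2·((-5)+(-10)) − (-3) = -27 → (-27,-5,-10)
replace slot 2: 2·((-27)+(-10)) − (-5) = -69 → (-27,-69,-10)
replace slot 3: 2·((-27)+(-69)) − (-10) = -182 → (-27,-69,-182)

-27,-69,-182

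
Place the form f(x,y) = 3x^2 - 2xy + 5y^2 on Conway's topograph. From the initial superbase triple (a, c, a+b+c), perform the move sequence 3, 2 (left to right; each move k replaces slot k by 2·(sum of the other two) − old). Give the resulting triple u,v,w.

start (3,5,6) = (f(1,0),f(0,1),f(1,1))
replace slot 3: 2·(3+5) − 6 = 10 → (3,5,10)
replace slot 2: 2·(3+10) − 5 = 21 → (3,21,10)

3,21,10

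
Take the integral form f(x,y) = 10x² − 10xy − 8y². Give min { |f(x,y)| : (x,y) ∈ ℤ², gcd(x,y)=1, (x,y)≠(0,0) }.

descent: ρ → (-8,10,10)  [lands on river]
river: ρ → (10,10,-8)
river: ρ → (-8,6,12)
river: ρ → (12,18,-2)
river: ρ → (-2,18,12)
river: ρ → (12,6,-8)
closes: descent 1, river 6
min |a| on river = 2

2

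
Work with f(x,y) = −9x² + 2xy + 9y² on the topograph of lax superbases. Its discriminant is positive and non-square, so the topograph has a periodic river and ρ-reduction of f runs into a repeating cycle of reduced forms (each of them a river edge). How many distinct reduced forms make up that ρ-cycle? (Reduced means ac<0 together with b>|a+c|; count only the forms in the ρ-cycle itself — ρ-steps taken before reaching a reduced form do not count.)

D = 328, ⌊√D⌋ = 18
river: ρ → (9,16,-2)
river: ρ → (-2,16,9)
river: ρ → (9,2,-9)
river: ρ → (-9,16,2)
river: ρ → (2,16,-9)
river: ρ → (-9,2,9)
ρ-cycle length = 6 (tail of 0 descent steps not counted)

6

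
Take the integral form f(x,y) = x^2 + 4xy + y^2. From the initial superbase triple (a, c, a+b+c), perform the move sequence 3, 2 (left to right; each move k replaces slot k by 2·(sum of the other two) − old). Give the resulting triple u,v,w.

start (1,1,6) = (f(1,0),f(0,1),f(1,1))
replace slot 3: 2·(1+1) − 6 = -2 → (1,1,-2)
replace slot 2: 2·(1+(-2)) − 1 = -3 → (1,-3,-2)

1,-3,-2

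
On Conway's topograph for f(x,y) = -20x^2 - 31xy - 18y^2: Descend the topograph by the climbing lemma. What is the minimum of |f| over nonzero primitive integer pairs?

translate: b→-9 (≡31 mod 40), so (20,31,18)→(20,-9,7)
flip: (20,-9,7)→(7,9,20)
translate: b→-5 (≡9 mod 14), so (7,9,20)→(7,-5,18)
reduced (well bottom): (7,-5,18) with a≤c, −a<b≤a
well minimum |f| = |-7| = 7 (negative-definite)

7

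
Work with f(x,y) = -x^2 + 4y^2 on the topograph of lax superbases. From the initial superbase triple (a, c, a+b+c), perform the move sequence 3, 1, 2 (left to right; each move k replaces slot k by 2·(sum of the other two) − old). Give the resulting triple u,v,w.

start (-1,4,3) = (f(1,0),f(0,1),f(1,1))
replace slot 3: 2·((-1)+4) − 3 = 3 → (-1,4,3)
replace slot 1: 2·(4+3) − (-1) = 15 → (15,4,3)
replace slot 2: 2·(15+3) − 4 = 32 → (15,32,3)

15,32,3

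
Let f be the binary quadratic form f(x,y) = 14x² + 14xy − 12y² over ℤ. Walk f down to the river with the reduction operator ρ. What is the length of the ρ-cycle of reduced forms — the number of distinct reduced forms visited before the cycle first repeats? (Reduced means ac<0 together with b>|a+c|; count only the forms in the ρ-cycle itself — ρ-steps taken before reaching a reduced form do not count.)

D = 868, ⌊√D⌋ = 29
river: ρ → (-12,10,16)
river: ρ → (16,22,-6)
river: ρ → (-6,26,8)
river: ρ → (8,22,-12)
river: ρ → (-12,26,4)
river: ρ → (4,22,-24)
river: ρ → (-24,26,2)
river: ρ → (2,26,-24)
river: ρ → (-24,22,4)
river: ρ → (4,26,-12)
river: ρ → (-12,22,8)
river: ρ → (8,26,-6)
river: ρ → (-6,22,16)
river: ρ → (16,10,-12)
river: ρ → (-12,14,14)
river: ρ → (14,14,-12)
ρ-cycle length = 16 (tail of 0 descent steps not counted)

16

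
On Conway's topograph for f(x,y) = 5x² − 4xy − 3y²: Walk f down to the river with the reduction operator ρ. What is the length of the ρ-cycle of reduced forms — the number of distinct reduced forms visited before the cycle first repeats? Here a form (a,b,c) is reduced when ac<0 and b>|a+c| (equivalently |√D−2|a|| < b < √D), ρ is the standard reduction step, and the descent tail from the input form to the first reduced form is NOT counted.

D = 76, ⌊√D⌋ = 8
descent: ρ → (-3,4,5)  [lands on river]
river: ρ → (5,6,-2)
river: ρ → (-2,6,5)
river: ρ → (5,4,-3)
river: ρ → (-3,8,1)
river: ρ → (1,8,-3)
ρ-cycle length = 6 (tail of 1 descent step not counted)

6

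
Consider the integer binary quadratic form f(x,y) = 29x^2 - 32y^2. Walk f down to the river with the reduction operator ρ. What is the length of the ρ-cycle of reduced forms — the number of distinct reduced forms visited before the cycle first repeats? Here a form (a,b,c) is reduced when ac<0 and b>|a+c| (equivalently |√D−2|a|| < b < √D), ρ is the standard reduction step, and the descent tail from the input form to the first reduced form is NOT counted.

D = 3712, ⌊√D⌋ = 60
descent: ρ → (-32,0,29)
descent: ρ → (29,58,-3)  [lands on river]
river: ρ → (-3,56,48)
river: ρ → (48,40,-11)
river: ρ → (-11,48,32)
river: ρ → (32,16,-27)
river: ρ → (-27,38,21)
river: ρ → (21,46,-19)
river: ρ → (-19,30,37)
river: ρ → (37,44,-12)
river: ρ → (-12,52,21)
river: ρ → (21,32,-32)
river: ρ → (-32,32,21)
river: ρ → (21,52,-12)
river: ρ → (-12,44,37)
river: ρ → (37,30,-19)
river: ρ → (-19,46,21)
river: ρ → (21,38,-27)
river: ρ → (-27,16,32)
river: ρ → (32,48,-11)
river: ρ → (-11,40,48)
river: ρ → (48,56,-3)
river: ρ → (-3,58,29)
ρ-cycle length = 22 (tail of 2 descent steps not counted)

22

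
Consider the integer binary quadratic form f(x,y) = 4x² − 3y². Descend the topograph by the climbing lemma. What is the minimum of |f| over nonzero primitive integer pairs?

descent: ρ → (-3,6,1)  [lands on river]
river: ρ → (1,6,-3)
closes: descent 1, river 2
min |a| on river = 1

1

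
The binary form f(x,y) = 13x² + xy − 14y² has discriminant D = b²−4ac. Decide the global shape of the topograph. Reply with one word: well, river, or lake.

D = b²−4ac = 1² − 4·13·(-14) = 729
D = 27² is a perfect square ⇒ form factors over ℤ ⇒ lakes

lake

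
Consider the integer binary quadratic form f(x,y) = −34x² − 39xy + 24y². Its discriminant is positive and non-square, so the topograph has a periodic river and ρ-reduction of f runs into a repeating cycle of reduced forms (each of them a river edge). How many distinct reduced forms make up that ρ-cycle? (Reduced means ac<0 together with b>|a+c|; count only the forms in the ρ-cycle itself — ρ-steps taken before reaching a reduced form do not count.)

D = 4785, ⌊√D⌋ = 69
descent: ρ → (24,39,-34)  [lands on river]
river: ρ → (-34,29,29)
river: ρ → (29,29,-34)
river: ρ → (-34,39,24)
river: ρ → (24,57,-16)
river: ρ → (-16,39,51)
river: ρ → (51,63,-4)
river: ρ → (-4,65,35)
river: ρ → (35,5,-34)
river: ρ → (-34,63,6)
river: ρ → (6,69,-1)
river: ρ → (-1,69,6)
river: ρ → (6,63,-34)
river: ρ → (-34,5,35)
river: ρ → (35,65,-4)
river: ρ → (-4,63,51)
river: ρ → (51,39,-16)
river: ρ → (-16,57,24)
ρ-cycle length = 18 (tail of 1 descent step not counted)

18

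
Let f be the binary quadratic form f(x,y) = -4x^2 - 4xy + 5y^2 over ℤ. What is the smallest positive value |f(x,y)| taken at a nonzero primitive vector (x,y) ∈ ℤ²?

descent: ρ → (5,4,-4)  [lands on river]
river: ρ → (-4,4,5)
river: ρ → (5,6,-3)
river: ρ → (-3,6,5)
closes: descent 1, river 4
min |a| on river = 3

3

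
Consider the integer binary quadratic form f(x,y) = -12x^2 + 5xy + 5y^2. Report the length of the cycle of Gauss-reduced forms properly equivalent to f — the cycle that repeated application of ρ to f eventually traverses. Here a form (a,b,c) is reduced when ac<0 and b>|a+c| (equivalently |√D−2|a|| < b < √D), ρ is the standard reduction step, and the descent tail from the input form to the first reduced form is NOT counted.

D = 265, ⌊√D⌋ = 16
descent: ρ → (5,15,-2)  [lands on river]
river: ρ → (-2,13,12)
river: ρ → (12,11,-3)
river: ρ → (-3,13,8)
river: ρ → (8,3,-8)
river: ρ → (-8,13,3)
river: ρ → (3,11,-12)
river: ρ → (-12,13,2)
river: ρ → (2,15,-5)
river: ρ → (-5,15,2)
river: ρ → (2,13,-12)
river: ρ → (-12,11,3)
river: ρ → (3,13,-8)
river: ρ → (-8,3,8)
river: ρ → (8,13,-3)
river: ρ → (-3,11,12)
river: ρ → (12,13,-2)
river: ρ → (-2,15,5)
ρ-cycle length = 18 (tail of 1 descent step not counted)

18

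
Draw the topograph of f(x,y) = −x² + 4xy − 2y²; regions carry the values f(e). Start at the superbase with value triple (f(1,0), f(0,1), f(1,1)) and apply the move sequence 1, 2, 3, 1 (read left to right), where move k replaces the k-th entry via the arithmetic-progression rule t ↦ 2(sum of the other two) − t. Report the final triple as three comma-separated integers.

start (-1,-2,1) = (f(1,0),f(0,1),f(1,1))
replace slot 1: 2·((-2)+1) − (-1) = -1 → (-1,-2,1)
replace slot 2: 2·((-1)+1) − (-2) = 2 → (-1,2,1)
replace slot 3: 2·((-1)+2) − 1 = 1 → (-1,2,1)
replace slot 1: 2·(2+1) − (-1) = 7 → (7,2,1)

7,2,1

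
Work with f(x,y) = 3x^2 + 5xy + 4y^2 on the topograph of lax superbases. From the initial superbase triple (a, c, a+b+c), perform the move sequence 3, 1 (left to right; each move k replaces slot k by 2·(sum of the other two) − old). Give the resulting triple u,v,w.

start (3,4,12) = (f(1,0),f(0,1),f(1,1))
replace slot 3: 2·(3+4) − 12 = 2 → (3,4,2)
replace slot 1: 2·(4+2) − 3 = 9 → (9,4,2)

9,4,2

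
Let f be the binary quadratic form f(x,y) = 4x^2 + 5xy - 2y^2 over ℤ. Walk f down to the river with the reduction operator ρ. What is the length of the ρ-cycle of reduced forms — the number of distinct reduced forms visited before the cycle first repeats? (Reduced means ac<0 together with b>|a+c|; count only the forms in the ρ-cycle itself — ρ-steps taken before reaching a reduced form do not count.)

D = 57, ⌊√D⌋ = 7
river: ρ → (-2,7,1)
river: ρ → (1,7,-2)
river: ρ → (-2,5,4)
river: ρ → (4,3,-3)
river: ρ → (-3,3,4)
river: ρ → (4,5,-2)
ρ-cycle length = 6 (tail of 0 descent steps not counted)

6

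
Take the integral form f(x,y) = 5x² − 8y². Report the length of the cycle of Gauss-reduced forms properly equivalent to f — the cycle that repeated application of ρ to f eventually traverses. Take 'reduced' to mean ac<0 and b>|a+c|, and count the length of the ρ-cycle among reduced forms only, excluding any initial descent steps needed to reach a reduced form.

D = 160, ⌊√D⌋ = 12
descent: ρ → (-8,0,5)
descent: ρ → (5,10,-3)  [lands on river]
river: ρ → (-3,8,8)
river: ρ → (8,8,-3)
river: ρ → (-3,10,5)
ρ-cycle length = 4 (tail of 2 descent steps not counted)

4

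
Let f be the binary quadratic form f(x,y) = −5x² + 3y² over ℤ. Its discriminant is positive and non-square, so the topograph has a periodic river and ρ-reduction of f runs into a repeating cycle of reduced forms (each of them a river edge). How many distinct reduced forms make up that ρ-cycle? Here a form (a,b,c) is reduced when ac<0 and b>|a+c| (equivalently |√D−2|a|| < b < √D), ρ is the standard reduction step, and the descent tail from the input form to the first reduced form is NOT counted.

D = 60, ⌊√D⌋ = 7
descent: ρ → (3,6,-2)  [lands on river]
river: ρ → (-2,6,3)
ρ-cycle length = 2 (tail of 1 descent step not counted)

2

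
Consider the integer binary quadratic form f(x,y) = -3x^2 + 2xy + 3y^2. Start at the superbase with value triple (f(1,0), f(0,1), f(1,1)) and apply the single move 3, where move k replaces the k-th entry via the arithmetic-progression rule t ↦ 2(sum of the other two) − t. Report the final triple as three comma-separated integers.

start (-3,3,2) = (f(1,0),f(0,1),f(1,1))
replace slot 3: 2·((-3)+3) − 2 = -2 → (-3,3,-2)

-3,3,-2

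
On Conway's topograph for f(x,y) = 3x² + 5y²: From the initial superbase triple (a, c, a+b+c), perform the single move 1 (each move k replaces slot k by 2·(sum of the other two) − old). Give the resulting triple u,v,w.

start (3,5,8) = (f(1,0),f(0,1),f(1,1))
replace slot 1: 2·(5+8) − 3 = 23 → (23,5,8)

23,5,8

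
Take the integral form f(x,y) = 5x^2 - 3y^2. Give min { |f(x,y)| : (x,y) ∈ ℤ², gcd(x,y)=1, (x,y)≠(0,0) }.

descent: ρ → (-3,6,2)  [lands on river]
river: ρ → (2,6,-3)
closes: descent 1, river 2
min |a| on river = 2

2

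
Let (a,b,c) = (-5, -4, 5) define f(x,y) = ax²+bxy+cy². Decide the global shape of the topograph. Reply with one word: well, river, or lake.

D = b²−4ac = (-4)² − 4·(-5)·5 = 116
D > 0 non-square ⇒ indefinite ⇒ periodic river

river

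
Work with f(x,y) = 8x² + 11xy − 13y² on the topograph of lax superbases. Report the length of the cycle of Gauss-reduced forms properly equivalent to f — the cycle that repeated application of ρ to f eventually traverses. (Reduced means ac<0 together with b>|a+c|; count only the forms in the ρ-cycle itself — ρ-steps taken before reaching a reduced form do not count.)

D = 537, ⌊√D⌋ = 23
river: ρ → (-13,15,6)
river: ρ → (6,21,-4)
river: ρ → (-4,19,11)
river: ρ → (11,3,-12)
river: ρ → (-12,21,2)
river: ρ → (2,23,-1)
river: ρ → (-1,23,2)
river: ρ → (2,21,-12)
river: ρ → (-12,3,11)
river: ρ → (11,19,-4)
river: ρ → (-4,21,6)
river: ρ → (6,15,-13)
river: ρ → (-13,11,8)
river: ρ → (8,21,-3)
river: ρ → (-3,21,8)
river: ρ → (8,11,-13)
ρ-cycle length = 16 (tail of 0 descent steps not counted)

16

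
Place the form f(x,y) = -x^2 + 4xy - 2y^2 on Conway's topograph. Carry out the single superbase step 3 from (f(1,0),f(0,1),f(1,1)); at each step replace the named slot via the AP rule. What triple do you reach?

start (-1,-2,1) = (f(1,0),f(0,1),f(1,1))
replace slot 3: 2·((-1)+(-2)) − 1 = -7 → (-1,-2,-7)

-1,-2,-7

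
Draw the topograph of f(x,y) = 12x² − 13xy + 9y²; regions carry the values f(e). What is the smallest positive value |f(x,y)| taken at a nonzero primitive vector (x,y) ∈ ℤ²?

translate: b→11 (≡-13 mod 24), so (12,-13,9)→(12,11,8)
flip: (12,11,8)→(8,-11,12)
translate: b→5 (≡-11 mod 16), so (8,-11,12)→(8,5,9)
reduced (well bottom): (8,5,9) with a≤c, −a<b≤a
well minimum = a = 8

8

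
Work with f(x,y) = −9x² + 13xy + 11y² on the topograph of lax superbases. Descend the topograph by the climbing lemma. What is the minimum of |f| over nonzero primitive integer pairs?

river: ρ → (11,9,-11)
river: ρ → (-11,13,9)
river: ρ → (9,23,-1)
river: ρ → (-1,23,9)
river: ρ → (9,13,-11)
river: ρ → (-11,9,11)
river: ρ → (11,13,-9)
river: ρ → (-9,23,1)
river: ρ → (1,23,-9)
river: ρ → (-9,13,11)
closes: descent 0, river 10
min |a| on river = 1

1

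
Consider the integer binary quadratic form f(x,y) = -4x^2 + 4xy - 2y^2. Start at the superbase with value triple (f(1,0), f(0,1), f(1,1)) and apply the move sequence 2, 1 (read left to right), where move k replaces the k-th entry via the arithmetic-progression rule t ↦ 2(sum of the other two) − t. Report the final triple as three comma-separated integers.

start (-4,-2,-2) = (f(1,0),f(0,1),f(1,1))
replace slot 2: 2·((-4)+(-2)) − (-2) = -10 → (-4,-10,-2)
replace slot 1: 2·((-10)+(-2)) − (-4) = -20 → (-20,-10,-2)

-20,-10,-2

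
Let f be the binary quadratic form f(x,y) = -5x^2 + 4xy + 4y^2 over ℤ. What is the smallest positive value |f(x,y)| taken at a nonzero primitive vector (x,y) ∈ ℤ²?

river: ρ → (4,4,-5)
river: ρ → (-5,6,3)
river: ρ → (3,6,-5)
river: ρ → (-5,4,4)
closes: descent 0, river 4
min |a| on river = 3

3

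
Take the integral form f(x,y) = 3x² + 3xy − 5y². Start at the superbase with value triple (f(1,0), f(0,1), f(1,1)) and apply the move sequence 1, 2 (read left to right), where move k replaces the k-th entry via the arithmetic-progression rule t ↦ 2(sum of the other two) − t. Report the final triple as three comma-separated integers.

start (3,-5,1) = (f(1,0),f(0,1),f(1,1))
replace slot 1: 2·((-5)+1) − 3 = -11 → (-11,-5,1)
replace slot 2: 2·((-11)+1) − (-5) = -15 → (-11,-15,1)

-11,-15,1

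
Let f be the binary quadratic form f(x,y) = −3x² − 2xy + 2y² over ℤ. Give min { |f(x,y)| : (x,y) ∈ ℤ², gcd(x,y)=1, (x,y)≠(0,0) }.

descent: ρ → (2,2,-3)  [lands on river]
river: ρ → (-3,4,1)
river: ρ → (1,4,-3)
river: ρ → (-3,2,2)
closes: descent 1, river 4
min |a| on river = 1

1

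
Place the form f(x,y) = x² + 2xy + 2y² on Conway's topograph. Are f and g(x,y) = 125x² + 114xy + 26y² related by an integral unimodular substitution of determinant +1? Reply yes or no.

D₁ = -4, D₂ = -4
f: translate: b→0 (≡2 mod 2), so (1,2,2)→(1,0,1)
f: reduced (well bottom): (1,0,1) with a≤c, −a<b≤a
g: flip: (125,114,26)→(26,-114,125)
g: translate: b→-10 (≡-114 mod 52), so (26,-114,125)→(26,-10,1)
g: flip: (26,-10,1)→(1,10,26)
g: translate: b→0 (≡10 mod 2), so (1,10,26)→(1,0,1)
g: reduced (well bottom): (1,0,1) with a≤c, −a<b≤a
reduced forms (1, 0, 1) vs (1, 0, 1) ⇒ equivalent

yes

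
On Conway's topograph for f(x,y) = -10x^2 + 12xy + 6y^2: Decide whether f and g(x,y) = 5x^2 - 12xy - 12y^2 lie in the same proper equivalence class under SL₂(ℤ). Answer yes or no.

D₁ = 384, D₂ = 384
river cycle of f (length 4): (6, 12, -10), (-10, 8, 8), (8, 8, -10), (-10, 12, 6)
river cycle of g (length 4): (-12, 12, 5), (5, 18, -3), (-3, 18, 5), (5, 12, -12)
cycles differ ⇒ inequivalent

no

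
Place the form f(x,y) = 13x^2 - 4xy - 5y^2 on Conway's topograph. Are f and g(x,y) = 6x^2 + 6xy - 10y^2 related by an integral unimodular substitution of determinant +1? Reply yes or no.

D₁ = 276, D₂ = 276
river cycle of f (length 8): (-5, 14, 4), (4, 10, -11), (-11, 12, 3), (3, 12, -11), (-11, 10, 4), (4, 14, -5), (-5, 16, 1), (1, 16, -5)
river cycle of g (length 4): (-10, 14, 2), (2, 14, -10), (-10, 6, 6), (6, 6, -10)
cycles differ ⇒ inequivalent

no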